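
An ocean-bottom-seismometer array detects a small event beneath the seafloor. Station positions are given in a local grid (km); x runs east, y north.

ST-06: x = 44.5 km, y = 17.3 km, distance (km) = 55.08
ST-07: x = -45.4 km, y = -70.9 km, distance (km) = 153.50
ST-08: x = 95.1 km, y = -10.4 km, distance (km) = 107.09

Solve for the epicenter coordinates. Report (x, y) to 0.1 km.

Circle about each station: (x − 44.5)² + (y − 17.3)² = 55.08²; (x + 45.4)² + (y + 70.9)² = 153.50²; (x − 95.1)² + (y + 10.4)² = 107.09².
Subtracting pairs of circle equations eliminates x²+y² and gives linear equations (the radical axes):
-179.8 x − 176.4 y = -15720.01
101.2 x − 55.4 y = -1561.83
Solving the 2×2 system: x ≈ 21.4, y ≈ 67.3 km.

x ≈ 21.4 km, y ≈ 67.3 km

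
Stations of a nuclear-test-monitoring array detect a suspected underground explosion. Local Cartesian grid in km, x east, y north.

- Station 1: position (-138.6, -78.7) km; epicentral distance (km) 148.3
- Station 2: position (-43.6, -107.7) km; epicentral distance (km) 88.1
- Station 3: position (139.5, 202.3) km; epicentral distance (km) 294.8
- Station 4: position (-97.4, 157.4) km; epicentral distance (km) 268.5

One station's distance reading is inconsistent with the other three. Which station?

Station 1

Solve using three stations at a time. Using Station 2, Station 3, Station 4 (subtract circle equations pairwise → linear system) gives (x, y) ≈ (38.0, -74.5).
Distances from that point to each station vs reported:
  Station 1: calculated 176.6 vs reported 148.3 → residual 28.3 km
  Station 2: calculated 88.1 vs reported 88.1 → residual 0.0 km
  Station 3: calculated 294.8 vs reported 294.8 → residual 0.0 km
  Station 4: calculated 268.5 vs reported 268.5 → residual 0.0 km
Station 2, Station 3, Station 4 are mutually consistent (residuals ≈ 0); Station 1 is off by 28.3 km.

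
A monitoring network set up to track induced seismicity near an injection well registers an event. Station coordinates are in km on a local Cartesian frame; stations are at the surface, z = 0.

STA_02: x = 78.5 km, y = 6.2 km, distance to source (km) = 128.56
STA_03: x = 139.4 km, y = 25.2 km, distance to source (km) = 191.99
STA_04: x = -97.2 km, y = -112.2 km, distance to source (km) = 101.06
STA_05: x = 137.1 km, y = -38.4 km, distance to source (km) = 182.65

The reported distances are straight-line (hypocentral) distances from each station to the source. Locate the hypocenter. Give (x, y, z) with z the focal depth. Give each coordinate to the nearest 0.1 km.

x ≈ -44.5 km, y ≈ -27.5 km, depth ≈ 16.2 km

Each station gives a sphere (x−x_i)² + (y−y_i)² + z² = d_i² (stations at z=0).
Subtracting the STA_02 sphere from STA_03 and STA_04: z² cancels, leaving linear equations in x and y:
121.8 x + 38.0 y = -6465.78
-351.4 x − 236.8 y = 22150.54
Solving: x ≈ -44.507, y ≈ -27.494 km (keep extra digits for the depth step; rounded: -44.5, -27.5).
Then from the STA_02 sphere: z² = 128.56² − (x − 78.5)² − (y − 6.2)² with x = -44.507, y = -27.494, so z ≈ 16.176 ≈ 16.2 km.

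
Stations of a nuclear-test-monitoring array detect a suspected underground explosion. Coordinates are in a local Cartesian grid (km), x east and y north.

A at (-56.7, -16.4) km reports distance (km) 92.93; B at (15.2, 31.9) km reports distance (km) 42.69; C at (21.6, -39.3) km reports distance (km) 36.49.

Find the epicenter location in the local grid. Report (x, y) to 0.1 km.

Circle about each station: (x + 56.7)² + (y + 16.4)² = 92.93²; (x − 15.2)² + (y − 31.9)² = 42.69²; (x − 21.6)² + (y + 39.3)² = 36.49².
Subtracting pairs of circle equations eliminates x²+y² and gives linear equations (the radical axes):
143.8 x + 96.6 y = 4578.35
156.6 x − 45.8 y = 5831.66
Solving the 2×2 system: x ≈ 35.6, y ≈ -5.6 km.

x ≈ 35.6 km, y ≈ -5.6 km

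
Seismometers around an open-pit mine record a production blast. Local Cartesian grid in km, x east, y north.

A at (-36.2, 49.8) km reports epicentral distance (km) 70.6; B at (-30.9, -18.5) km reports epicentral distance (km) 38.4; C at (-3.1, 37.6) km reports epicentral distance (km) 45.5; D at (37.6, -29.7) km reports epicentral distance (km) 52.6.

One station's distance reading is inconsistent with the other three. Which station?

Solve using three stations at a time. Using A, B, C (subtract circle equations pairwise → linear system) gives (x, y) ≈ (5.7, -7.0).
Distances from that point to each station vs reported:
  A: calculated 70.6 vs reported 70.6 → residual 0.0 km
  B: calculated 38.3 vs reported 38.4 → residual 0.1 km
  C: calculated 45.5 vs reported 45.5 → residual 0.0 km
  D: calculated 39.2 vs reported 52.6 → residual 13.4 km
A, B, C are mutually consistent (residuals ≈ 0); D is off by 13.4 km.

D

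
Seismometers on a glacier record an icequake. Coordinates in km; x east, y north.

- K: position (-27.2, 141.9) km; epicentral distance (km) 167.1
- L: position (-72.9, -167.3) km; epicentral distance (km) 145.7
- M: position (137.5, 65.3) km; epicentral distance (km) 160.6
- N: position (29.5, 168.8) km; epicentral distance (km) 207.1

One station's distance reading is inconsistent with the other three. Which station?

Solve using three stations at a time. Using K, L, N (subtract circle equations pairwise → linear system) gives (x, y) ≈ (-45.7, -24.2).
Distances from that point to each station vs reported:
  K: calculated 167.1 vs reported 167.1 → residual 0.0 km
  L: calculated 145.7 vs reported 145.7 → residual 0.0 km
  M: calculated 203.9 vs reported 160.6 → residual 43.3 km
  N: calculated 207.1 vs reported 207.1 → residual 0.0 km
K, L, N are mutually consistent (residuals ≈ 0); M is off by 43.3 km.

M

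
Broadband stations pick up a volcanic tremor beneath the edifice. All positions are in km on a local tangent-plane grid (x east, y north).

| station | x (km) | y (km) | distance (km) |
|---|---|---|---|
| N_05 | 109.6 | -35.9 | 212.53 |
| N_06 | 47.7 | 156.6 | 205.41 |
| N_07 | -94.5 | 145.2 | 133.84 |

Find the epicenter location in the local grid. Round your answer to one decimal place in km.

Circle about each station: (x − 109.6)² + (y + 35.9)² = 212.53²; (x − 47.7)² + (y − 156.6)² = 205.41²; (x + 94.5)² + (y − 145.2)² = 133.84².
Subtracting the N_05 equation from the N_06 and N_07 equations removes the quadratic terms:
-123.8 x + 385.0 y = 16473.61
-408.2 x + 362.2 y = 43968.18
Solving the 2×2 system: x ≈ -97.6, y ≈ 11.4 km.

(-97.6, 11.4)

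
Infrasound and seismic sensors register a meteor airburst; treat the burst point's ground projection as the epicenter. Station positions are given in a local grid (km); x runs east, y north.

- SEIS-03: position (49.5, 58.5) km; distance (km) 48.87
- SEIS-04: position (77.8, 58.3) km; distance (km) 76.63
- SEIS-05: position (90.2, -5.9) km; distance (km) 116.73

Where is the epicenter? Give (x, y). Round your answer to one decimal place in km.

2.2 km east, 70.8 km north

Circle about each station: (x − 49.5)² + (y − 58.5)² = 48.87²; (x − 77.8)² + (y − 58.3)² = 76.63²; (x − 90.2)² + (y + 5.9)² = 116.73².
Subtracting pairs of circle equations eliminates x²+y² and gives linear equations (the radical axes):
56.6 x − 0.4 y = 95.35
81.4 x − 128.8 y = -8939.27
Solving the 2×2 system: x ≈ 2.2, y ≈ 70.8 km.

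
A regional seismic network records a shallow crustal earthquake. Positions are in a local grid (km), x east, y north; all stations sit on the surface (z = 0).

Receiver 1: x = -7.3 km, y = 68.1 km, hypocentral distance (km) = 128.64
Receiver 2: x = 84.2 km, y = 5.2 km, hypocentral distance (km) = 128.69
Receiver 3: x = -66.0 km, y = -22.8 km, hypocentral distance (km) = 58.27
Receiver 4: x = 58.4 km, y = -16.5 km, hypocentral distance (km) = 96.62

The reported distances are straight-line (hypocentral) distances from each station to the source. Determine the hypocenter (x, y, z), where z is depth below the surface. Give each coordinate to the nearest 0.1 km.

(-25.8, -56.7, 25.1)

Each station gives a sphere (x−x_i)² + (y−y_i)² + z² = d_i² (stations at z=0).
Subtracting the Receiver 1 sphere from Receiver 2 and Receiver 3: z² cancels, leaving linear equations in x and y:
183.0 x − 125.8 y = 2412.91
-117.4 x − 181.8 y = 13337.80
Solving: x ≈ -25.797, y ≈ -56.707 km (keep extra digits for the depth step; rounded: -25.8, -56.7).
Then from the Receiver 1 sphere: z² = 128.64² − (x + 7.3)² − (y − 68.1)² with x = -25.797, y = -56.707, so z ≈ 25.086 ≈ 25.1 km.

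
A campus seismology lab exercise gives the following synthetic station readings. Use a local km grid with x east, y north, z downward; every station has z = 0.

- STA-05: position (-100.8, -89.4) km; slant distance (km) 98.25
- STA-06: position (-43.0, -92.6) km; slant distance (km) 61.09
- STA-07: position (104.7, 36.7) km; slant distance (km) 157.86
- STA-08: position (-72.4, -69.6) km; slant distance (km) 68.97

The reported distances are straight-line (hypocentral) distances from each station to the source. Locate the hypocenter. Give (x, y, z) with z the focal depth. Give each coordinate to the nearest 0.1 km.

Each station gives a sphere (x−x_i)² + (y−y_i)² + z² = d_i² (stations at z=0).
Subtracting the STA-05 sphere from STA-06 and STA-07: z² cancels, leaving linear equations in x and y:
115.6 x − 6.4 y = -1808.17
411.0 x + 252.2 y = -21110.74
Solving: x ≈ -18.598, y ≈ -53.398 km (keep extra digits for the depth step; rounded: -18.6, -53.4).
Then from the STA-05 sphere: z² = 98.25² − (x + 100.8)² − (y + 89.4)² with x = -18.598, y = -53.398, so z ≈ 39.997 ≈ 40.0 km.

x ≈ -18.6 km, y ≈ -53.4 km, depth ≈ 40.0 km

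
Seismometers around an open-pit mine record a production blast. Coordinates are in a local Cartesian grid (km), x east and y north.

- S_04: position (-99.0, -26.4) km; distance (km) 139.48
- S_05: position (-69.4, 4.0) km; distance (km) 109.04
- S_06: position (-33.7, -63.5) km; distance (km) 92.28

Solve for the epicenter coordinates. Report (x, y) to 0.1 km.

x ≈ 39.1 km, y ≈ -6.8 km

Circle about each station: (x + 99.0)² + (y + 26.4)² = 139.48²; (x + 69.4)² + (y − 4.0)² = 109.04²; (x + 33.7)² + (y + 63.5)² = 92.28².
Subtracting pairs of circle equations eliminates x²+y² and gives linear equations (the radical axes):
59.2 x + 60.8 y = 1899.35
130.6 x − 74.2 y = 5609.05
Solving the 2×2 system: x ≈ 39.1, y ≈ -6.8 km.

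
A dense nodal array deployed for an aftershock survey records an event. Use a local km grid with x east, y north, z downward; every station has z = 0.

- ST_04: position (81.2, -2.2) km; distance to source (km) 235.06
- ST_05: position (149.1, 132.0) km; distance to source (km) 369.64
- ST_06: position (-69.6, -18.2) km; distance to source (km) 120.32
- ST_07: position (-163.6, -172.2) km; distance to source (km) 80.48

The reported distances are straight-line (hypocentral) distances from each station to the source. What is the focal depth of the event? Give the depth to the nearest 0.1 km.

depth ≈ 41.2 km

Each station gives a sphere (x−x_i)² + (y−y_i)² + z² = d_i² (stations at z=0).
Subtracting the ST_04 sphere from ST_05 and ST_06: z² cancels, leaving linear equations in x and y:
135.8 x + 268.4 y = -48324.00
-301.6 x − 32.0 y = 39353.42
Solving: x ≈ -117.698, y ≈ -120.494 km (keep extra digits for the depth step; rounded: -117.7, -120.5).
Then from the ST_04 sphere: z² = 235.06² − (x − 81.2)² − (y + 2.2)² with x = -117.698, y = -120.494, so z ≈ 41.223 ≈ 41.2 km.
Check against ST_07 (with the unrounded solution): distance 80.50 ≈ 80.48 km. ✓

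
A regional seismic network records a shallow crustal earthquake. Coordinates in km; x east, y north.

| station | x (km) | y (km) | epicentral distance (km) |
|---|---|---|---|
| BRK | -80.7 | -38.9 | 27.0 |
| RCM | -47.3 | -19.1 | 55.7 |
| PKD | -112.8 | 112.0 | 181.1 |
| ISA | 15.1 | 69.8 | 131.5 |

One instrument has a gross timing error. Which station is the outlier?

ISA

Solve using three stations at a time. Using BRK, RCM, PKD (subtract circle equations pairwise → linear system) gives (x, y) ≈ (-77.8, -65.7).
Distances from that point to each station vs reported:
  BRK: calculated 26.9 vs reported 27.0 → residual 0.1 km
  RCM: calculated 55.7 vs reported 55.7 → residual 0.0 km
  PKD: calculated 181.1 vs reported 181.1 → residual 0.0 km
  ISA: calculated 164.3 vs reported 131.5 → residual 32.8 km
BRK, RCM, PKD are mutually consistent (residuals ≈ 0); ISA is off by 32.8 km.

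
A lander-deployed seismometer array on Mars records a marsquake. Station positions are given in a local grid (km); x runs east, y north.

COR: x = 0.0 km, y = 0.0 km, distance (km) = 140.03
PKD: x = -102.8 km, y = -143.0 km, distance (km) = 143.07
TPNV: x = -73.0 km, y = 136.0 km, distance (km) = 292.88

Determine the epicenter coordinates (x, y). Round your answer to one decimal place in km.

(40.0, -134.2)

Circle about each station: x² + y² = 140.03²; (x + 102.8)² + (y + 143.0)² = 143.07²; (x + 73.0)² + (y − 136.0)² = 292.88².
Subtracting pairs of circle equations eliminates x²+y² and gives linear equations (the radical axes):
-205.6 x − 286.0 y = 30156.22
-146.0 x + 272.0 y = -42345.29
Solving the 2×2 system: x ≈ 40.0, y ≈ -134.2 km.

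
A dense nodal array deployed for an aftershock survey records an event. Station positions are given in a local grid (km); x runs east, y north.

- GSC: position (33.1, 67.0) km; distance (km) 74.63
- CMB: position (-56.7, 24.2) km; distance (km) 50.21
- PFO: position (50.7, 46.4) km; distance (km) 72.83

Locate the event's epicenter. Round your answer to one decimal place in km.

Circle about each station: (x − 33.1)² + (y − 67.0)² = 74.63²; (x + 56.7)² + (y − 24.2)² = 50.21²; (x − 50.7)² + (y − 46.4)² = 72.83².
Subtracting the GSC equation from the CMB and PFO equations removes the quadratic terms:
-179.6 x − 85.6 y = 1264.51
35.2 x − 41.2 y = -595.73
Solving the 2×2 system: x ≈ -9.9, y ≈ 6.0 km.

(-9.9, 6.0)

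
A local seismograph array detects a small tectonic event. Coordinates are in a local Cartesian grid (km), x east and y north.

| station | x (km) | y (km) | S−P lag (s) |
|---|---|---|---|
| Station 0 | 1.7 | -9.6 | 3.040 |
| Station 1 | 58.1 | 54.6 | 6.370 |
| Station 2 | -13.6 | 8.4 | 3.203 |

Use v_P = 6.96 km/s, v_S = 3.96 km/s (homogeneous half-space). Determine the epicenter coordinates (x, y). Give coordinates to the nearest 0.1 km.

Distance from S−P lag: d = Δt · v_P v_S / (v_P − v_S) = Δt · (6.96·3.96)/(6.96−3.96) ≈ 9.1872·Δt.
So d_Station 0 = 27.93, d_Station 1 = 58.52, d_Station 2 = 29.43 km.
Circle about each station: (x − 1.7)² + (y + 9.6)² = 27.93²; (x − 58.1)² + (y − 54.6)² = 58.52²; (x + 13.6)² + (y − 8.4)² = 29.43².
Subtracting the Station 0 equation from the Station 1 and Station 2 equations removes the quadratic terms:
112.8 x + 128.4 y = 3617.21
-30.6 x + 36.0 y = 74.43
Solving the 2×2 system: x ≈ 15.1, y ≈ 14.9 km.
Check against Station 0 (with the unrounded x, y): √((x − 1.7)²+(y + 9.6)²) = 27.93 ≈ 27.93 km. ✓

x ≈ 15.1 km, y ≈ 14.9 km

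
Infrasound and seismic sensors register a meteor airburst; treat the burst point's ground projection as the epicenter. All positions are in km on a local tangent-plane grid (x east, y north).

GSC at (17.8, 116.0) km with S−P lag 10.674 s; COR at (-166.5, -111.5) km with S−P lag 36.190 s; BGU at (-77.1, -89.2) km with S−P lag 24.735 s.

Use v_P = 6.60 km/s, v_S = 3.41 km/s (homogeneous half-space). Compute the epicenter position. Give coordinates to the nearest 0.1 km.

Distance from S−P lag: d = Δt · v_P v_S / (v_P − v_S) = Δt · (6.60·3.41)/(6.60−3.41) ≈ 7.0552·Δt.
So d_GSC = 75.31, d_COR = 255.33, d_BGU = 174.51 km.
Circle about each station: (x − 17.8)² + (y − 116.0)² = 75.31²; (x + 166.5)² + (y + 111.5)² = 255.33²; (x + 77.1)² + (y + 89.2)² = 174.51².
Subtracting the GSC equation from the COR and BGU equations removes the quadratic terms:
-368.6 x − 455.0 y = -33140.15
-189.8 x − 410.4 y = -24653.93
Solving the 2×2 system: x ≈ 36.7, y ≈ 43.1 km.

x ≈ 36.7 km, y ≈ 43.1 km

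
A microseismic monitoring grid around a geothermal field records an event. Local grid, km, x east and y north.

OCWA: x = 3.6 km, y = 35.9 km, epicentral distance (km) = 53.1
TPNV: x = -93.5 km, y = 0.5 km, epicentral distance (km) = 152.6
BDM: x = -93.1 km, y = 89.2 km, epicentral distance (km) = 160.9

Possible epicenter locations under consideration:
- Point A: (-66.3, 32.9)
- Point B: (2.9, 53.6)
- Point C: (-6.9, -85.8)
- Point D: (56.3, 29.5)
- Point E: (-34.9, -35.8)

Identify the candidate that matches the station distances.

For each candidate, compare |candidate − station| to the reported distance:
Point A: residuals OCWA 16.9, TPNV 110.3, BDM 98.5 → max 110.3 km
Point B: residuals OCWA 35.4, TPNV 42.5, BDM 58.5 → max 58.5 km
Point C: residuals OCWA 69.1, TPNV 30.3, BDM 34.2 → max 69.1 km
Point D: residuals OCWA 0.0, TPNV 0.0, BDM 0.0 → max 0.0 km
Point E: residuals OCWA 28.3, TPNV 83.7, BDM 23.0 → max 83.7 km
Only Point D has all residuals ≈ 0.

Point D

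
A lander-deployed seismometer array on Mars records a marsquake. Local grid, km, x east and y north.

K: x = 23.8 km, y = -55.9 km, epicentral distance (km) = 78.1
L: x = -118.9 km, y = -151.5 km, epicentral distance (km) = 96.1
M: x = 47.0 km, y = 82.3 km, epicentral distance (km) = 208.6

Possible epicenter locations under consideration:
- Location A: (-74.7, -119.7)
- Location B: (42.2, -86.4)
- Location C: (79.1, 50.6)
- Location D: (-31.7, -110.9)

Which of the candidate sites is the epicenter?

Location D

For each candidate, compare |candidate − station| to the reported distance:
Location A: residuals K 39.3, L 41.6, M 27.2 → max 41.6 km
Location B: residuals K 42.5, L 77.7, M 39.8 → max 77.7 km
Location C: residuals K 41.9, L 186.8, M 163.5 → max 186.8 km
Location D: residuals K 0.0, L 0.1, M 0.0 → max 0.1 km
Only Location D has all residuals ≈ 0.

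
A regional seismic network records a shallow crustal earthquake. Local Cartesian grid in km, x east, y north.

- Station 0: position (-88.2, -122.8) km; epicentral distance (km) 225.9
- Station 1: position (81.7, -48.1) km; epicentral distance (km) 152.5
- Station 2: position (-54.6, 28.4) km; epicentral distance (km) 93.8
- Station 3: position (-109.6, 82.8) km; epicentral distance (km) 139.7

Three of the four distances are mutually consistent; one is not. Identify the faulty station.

Solve using three stations at a time. Using Station 0, Station 2, Station 3 (subtract circle equations pairwise → linear system) gives (x, y) ≈ (29.6, 70.0).
Distances from that point to each station vs reported:
  Station 0: calculated 225.9 vs reported 225.9 → residual 0.0 km
  Station 1: calculated 129.1 vs reported 152.5 → residual 23.4 km
  Station 2: calculated 93.9 vs reported 93.8 → residual 0.1 km
  Station 3: calculated 139.8 vs reported 139.7 → residual 0.1 km
Station 0, Station 2, Station 3 are mutually consistent (residuals ≈ 0); Station 1 is off by 23.4 km.

Station 1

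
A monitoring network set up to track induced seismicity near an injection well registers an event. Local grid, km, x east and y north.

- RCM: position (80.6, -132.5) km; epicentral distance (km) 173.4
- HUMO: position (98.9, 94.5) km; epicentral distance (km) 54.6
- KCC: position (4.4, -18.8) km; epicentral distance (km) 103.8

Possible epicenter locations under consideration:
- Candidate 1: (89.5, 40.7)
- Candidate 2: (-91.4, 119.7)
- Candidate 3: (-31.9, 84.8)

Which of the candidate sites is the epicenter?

For each candidate, compare |candidate − station| to the reported distance:
Candidate 1: residuals RCM 0.0, HUMO 0.0, KCC 0.0 → max 0.0 km
Candidate 2: residuals RCM 131.9, HUMO 137.4, KCC 64.6 → max 137.4 km
Candidate 3: residuals RCM 71.3, HUMO 76.6, KCC 6.0 → max 76.6 km
Only Candidate 1 has all residuals ≈ 0.

Candidate 1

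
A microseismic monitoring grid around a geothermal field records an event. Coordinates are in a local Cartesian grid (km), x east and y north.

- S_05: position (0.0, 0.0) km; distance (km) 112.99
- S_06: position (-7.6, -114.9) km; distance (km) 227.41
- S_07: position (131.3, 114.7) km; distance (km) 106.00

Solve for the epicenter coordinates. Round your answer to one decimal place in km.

Circle about each station: x² + y² = 112.99²; (x + 7.6)² + (y + 114.9)² = 227.41²; (x − 131.3)² + (y − 114.7)² = 106.00².
Subtracting the S_05 equation from the S_06 and S_07 equations removes the quadratic terms:
-15.2 x − 229.8 y = -25688.80
262.6 x + 229.4 y = 31926.52
Solving the 2×2 system: x ≈ 25.4, y ≈ 110.1 km.

x ≈ 25.4 km, y ≈ 110.1 km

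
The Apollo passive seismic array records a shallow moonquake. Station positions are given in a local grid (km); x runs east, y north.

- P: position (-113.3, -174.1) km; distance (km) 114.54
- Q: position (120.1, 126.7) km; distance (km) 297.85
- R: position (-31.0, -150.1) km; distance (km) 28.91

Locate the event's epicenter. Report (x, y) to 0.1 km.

-2.6 km east, -144.7 km north

Circle about each station: (x + 113.3)² + (y + 174.1)² = 114.54²; (x − 120.1)² + (y − 126.7)² = 297.85²; (x + 31.0)² + (y + 150.1)² = 28.91².
Subtracting the P equation from the Q and R equations removes the quadratic terms:
466.8 x + 601.6 y = -88266.01
164.6 x + 48.0 y = -7373.07
Solving the 2×2 system: x ≈ -2.6, y ≈ -144.7 km.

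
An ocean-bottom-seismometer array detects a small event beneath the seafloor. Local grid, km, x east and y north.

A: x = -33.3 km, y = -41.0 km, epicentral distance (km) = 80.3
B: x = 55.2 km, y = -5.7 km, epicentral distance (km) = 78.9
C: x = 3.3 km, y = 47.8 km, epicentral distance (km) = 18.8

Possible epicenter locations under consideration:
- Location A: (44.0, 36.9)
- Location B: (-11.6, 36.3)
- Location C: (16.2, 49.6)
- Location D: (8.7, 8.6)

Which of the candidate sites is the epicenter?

For each candidate, compare |candidate − station| to the reported distance:
Location A: residuals A 29.4, B 34.9, C 23.3 → max 34.9 km
Location B: residuals A 0.0, B 0.0, C 0.0 → max 0.0 km
Location C: residuals A 22.9, B 11.2, C 5.8 → max 22.9 km
Location D: residuals A 15.3, B 30.3, C 20.8 → max 30.3 km
Only Location B has all residuals ≈ 0.

Location B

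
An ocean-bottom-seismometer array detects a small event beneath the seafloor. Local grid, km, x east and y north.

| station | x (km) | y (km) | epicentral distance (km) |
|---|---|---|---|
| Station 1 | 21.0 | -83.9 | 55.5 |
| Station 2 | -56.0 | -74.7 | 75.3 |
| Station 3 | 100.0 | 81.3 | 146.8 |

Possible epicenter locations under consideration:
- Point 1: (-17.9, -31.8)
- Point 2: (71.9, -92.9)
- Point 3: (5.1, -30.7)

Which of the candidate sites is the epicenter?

Point 3

For each candidate, compare |candidate − station| to the reported distance:
Point 1: residuals Station 1 9.5, Station 2 17.9, Station 3 16.6 → max 17.9 km
Point 2: residuals Station 1 3.8, Station 2 53.9, Station 3 29.7 → max 53.9 km
Point 3: residuals Station 1 0.0, Station 2 0.0, Station 3 0.0 → max 0.0 km
Only Point 3 has all residuals ≈ 0.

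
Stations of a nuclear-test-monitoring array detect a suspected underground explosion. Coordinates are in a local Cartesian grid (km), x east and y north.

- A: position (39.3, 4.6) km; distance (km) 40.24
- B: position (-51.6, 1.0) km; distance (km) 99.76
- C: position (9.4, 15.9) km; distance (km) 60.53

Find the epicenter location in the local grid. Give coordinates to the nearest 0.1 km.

x ≈ 41.2 km, y ≈ -35.6 km

Circle about each station: (x − 39.3)² + (y − 4.6)² = 40.24²; (x + 51.6)² + (y − 1.0)² = 99.76²; (x − 9.4)² + (y − 15.9)² = 60.53².
Subtracting the A equation from the B and C equations removes the quadratic terms:
-181.8 x − 7.2 y = -7234.89
-59.8 x + 22.6 y = -3269.10
Solving the 2×2 system: x ≈ 41.2, y ≈ -35.6 km.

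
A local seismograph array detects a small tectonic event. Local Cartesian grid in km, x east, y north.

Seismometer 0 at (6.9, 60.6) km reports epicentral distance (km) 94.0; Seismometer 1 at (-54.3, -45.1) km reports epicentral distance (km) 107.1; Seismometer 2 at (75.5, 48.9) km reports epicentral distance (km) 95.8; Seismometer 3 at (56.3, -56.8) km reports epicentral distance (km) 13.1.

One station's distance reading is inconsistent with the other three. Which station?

Seismometer 0

Solve using three stations at a time. Using Seismometer 1, Seismometer 2, Seismometer 3 (subtract circle equations pairwise → linear system) gives (x, y) ≈ (52.8, -44.2).
Distances from that point to each station vs reported:
  Seismometer 0: calculated 114.4 vs reported 94.0 → residual 20.4 km
  Seismometer 1: calculated 107.1 vs reported 107.1 → residual 0.0 km
  Seismometer 2: calculated 95.8 vs reported 95.8 → residual 0.0 km
  Seismometer 3: calculated 13.1 vs reported 13.1 → residual 0.0 km
Seismometer 1, Seismometer 2, Seismometer 3 are mutually consistent (residuals ≈ 0); Seismometer 0 is off by 20.4 km.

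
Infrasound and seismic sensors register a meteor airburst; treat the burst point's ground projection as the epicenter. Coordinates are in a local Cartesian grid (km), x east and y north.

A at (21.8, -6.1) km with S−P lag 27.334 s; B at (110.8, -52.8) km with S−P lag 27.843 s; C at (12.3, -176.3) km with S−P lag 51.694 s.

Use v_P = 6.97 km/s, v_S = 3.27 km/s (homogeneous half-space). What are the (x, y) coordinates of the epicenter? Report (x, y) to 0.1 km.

x ≈ 137.0 km, y ≈ 116.7 km

Distance from S−P lag: d = Δt · v_P v_S / (v_P − v_S) = Δt · (6.97·3.27)/(6.97−3.27) ≈ 6.1600·Δt.
So d_A = 168.38, d_B = 171.51, d_C = 318.43 km.
Circle about each station: (x − 21.8)² + (y + 6.1)² = 168.38²; (x − 110.8)² + (y + 52.8)² = 171.51²; (x − 12.3)² + (y + 176.3)² = 318.43².
Subtracting the A equation from the B and C equations removes the quadratic terms:
178.0 x − 93.4 y = 13488.17
-19.0 x − 340.4 y = -42325.31
Solving the 2×2 system: x ≈ 137.0, y ≈ 116.7 km.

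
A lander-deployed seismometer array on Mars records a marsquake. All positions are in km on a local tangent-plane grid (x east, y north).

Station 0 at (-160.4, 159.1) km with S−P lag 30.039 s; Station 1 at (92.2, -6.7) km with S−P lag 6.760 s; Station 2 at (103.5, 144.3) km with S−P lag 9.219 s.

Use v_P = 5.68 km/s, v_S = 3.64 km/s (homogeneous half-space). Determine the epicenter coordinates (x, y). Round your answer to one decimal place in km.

125.1 km east, 53.4 km north

Distance from S−P lag: d = Δt · v_P v_S / (v_P − v_S) = Δt · (5.68·3.64)/(5.68−3.64) ≈ 10.1349·Δt.
So d_Station 0 = 304.44, d_Station 1 = 68.51, d_Station 2 = 93.43 km.
Circle about each station: (x + 160.4)² + (y − 159.1)² = 304.44²; (x − 92.2)² + (y + 6.7)² = 68.51²; (x − 103.5)² + (y − 144.3)² = 93.43².
Subtracting pairs of circle equations eliminates x²+y² and gives linear equations (the radical axes):
505.2 x − 331.6 y = 45494.85
527.8 x − 29.6 y = 64448.32
Solving the 2×2 system: x ≈ 125.1, y ≈ 53.4 km.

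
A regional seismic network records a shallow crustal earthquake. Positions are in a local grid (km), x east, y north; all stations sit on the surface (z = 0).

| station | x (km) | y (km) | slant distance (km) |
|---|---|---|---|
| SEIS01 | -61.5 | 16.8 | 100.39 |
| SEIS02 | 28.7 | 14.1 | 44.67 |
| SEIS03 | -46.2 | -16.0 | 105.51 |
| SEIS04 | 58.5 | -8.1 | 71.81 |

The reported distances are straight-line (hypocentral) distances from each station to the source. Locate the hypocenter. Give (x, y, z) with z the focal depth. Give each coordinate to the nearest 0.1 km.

Each station gives a sphere (x−x_i)² + (y−y_i)² + z² = d_i² (stations at z=0).
Subtracting the SEIS01 sphere from SEIS02 and SEIS03: z² cancels, leaving linear equations in x and y:
180.4 x − 5.4 y = 5040.75
30.6 x − 65.6 y = -2728.26
Solving: x ≈ 29.600, y ≈ 55.397 km (keep extra digits for the depth step; rounded: 29.6, 55.4).
Then from the SEIS01 sphere: z² = 100.39² − (x + 61.5)² − (y − 16.8)² with x = 29.600, y = 55.397, so z ≈ 17.006 ≈ 17.0 km.

x ≈ 29.6 km, y ≈ 55.4 km, depth ≈ 17.0 km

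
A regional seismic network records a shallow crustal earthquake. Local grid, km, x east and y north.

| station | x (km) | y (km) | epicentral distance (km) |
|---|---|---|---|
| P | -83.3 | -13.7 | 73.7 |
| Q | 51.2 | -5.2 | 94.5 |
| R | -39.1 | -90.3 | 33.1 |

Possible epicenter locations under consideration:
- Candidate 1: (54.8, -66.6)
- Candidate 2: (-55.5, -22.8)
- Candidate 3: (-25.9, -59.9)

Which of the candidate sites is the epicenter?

Candidate 3

For each candidate, compare |candidate − station| to the reported distance:
Candidate 1: residuals P 74.2, Q 33.0, R 63.7 → max 74.2 km
Candidate 2: residuals P 44.4, Q 13.6, R 36.4 → max 44.4 km
Candidate 3: residuals P 0.0, Q 0.0, R 0.0 → max 0.0 km
Only Candidate 3 has all residuals ≈ 0.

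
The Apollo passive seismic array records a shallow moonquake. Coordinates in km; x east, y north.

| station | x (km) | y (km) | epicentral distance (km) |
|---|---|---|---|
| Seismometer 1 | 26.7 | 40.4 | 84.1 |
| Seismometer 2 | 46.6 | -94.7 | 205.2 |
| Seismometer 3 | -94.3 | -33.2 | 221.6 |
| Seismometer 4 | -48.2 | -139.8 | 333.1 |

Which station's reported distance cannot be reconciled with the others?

Seismometer 4

Solve using three stations at a time. Using Seismometer 1, Seismometer 2, Seismometer 3 (subtract circle equations pairwise → linear system) gives (x, y) ≈ (76.2, 108.3).
Distances from that point to each station vs reported:
  Seismometer 1: calculated 84.0 vs reported 84.1 → residual 0.1 km
  Seismometer 2: calculated 205.2 vs reported 205.2 → residual 0.0 km
  Seismometer 3: calculated 221.6 vs reported 221.6 → residual 0.0 km
  Seismometer 4: calculated 277.6 vs reported 333.1 → residual 55.5 km
Seismometer 1, Seismometer 2, Seismometer 3 are mutually consistent (residuals ≈ 0); Seismometer 4 is off by 55.5 km.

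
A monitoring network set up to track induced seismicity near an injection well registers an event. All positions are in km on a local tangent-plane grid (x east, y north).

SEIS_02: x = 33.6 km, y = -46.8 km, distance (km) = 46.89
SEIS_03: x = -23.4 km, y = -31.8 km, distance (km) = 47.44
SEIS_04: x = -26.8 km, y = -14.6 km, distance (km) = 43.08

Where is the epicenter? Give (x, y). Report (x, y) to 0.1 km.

(14.9, -3.8)

Circle about each station: (x − 33.6)² + (y + 46.8)² = 46.89²; (x + 23.4)² + (y + 31.8)² = 47.44²; (x + 26.8)² + (y + 14.6)² = 43.08².
Subtracting the SEIS_02 equation from the SEIS_03 and SEIS_04 equations removes the quadratic terms:
-114.0 x + 30.0 y = -1812.28
-120.8 x + 64.4 y = -2045.01
Solving the 2×2 system: x ≈ 14.9, y ≈ -3.8 km.
Check against SEIS_02 (with the unrounded x, y): √((x − 33.6)²+(y + 46.8)²) = 46.87 ≈ 46.89 km. ✓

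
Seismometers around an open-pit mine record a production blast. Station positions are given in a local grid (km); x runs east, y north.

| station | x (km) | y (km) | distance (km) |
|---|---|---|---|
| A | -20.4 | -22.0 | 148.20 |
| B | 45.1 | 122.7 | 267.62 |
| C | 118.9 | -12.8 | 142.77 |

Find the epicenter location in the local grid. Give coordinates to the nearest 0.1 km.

x ≈ 63.3 km, y ≈ -144.3 km

Circle about each station: (x + 20.4)² + (y + 22.0)² = 148.20²; (x − 45.1)² + (y − 122.7)² = 267.62²; (x − 118.9)² + (y + 12.8)² = 142.77².
Subtracting pairs of circle equations eliminates x²+y² and gives linear equations (the radical axes):
131.0 x + 289.4 y = -33468.08
278.6 x + 18.4 y = 14980.86
Solving the 2×2 system: x ≈ 63.3, y ≈ -144.3 km.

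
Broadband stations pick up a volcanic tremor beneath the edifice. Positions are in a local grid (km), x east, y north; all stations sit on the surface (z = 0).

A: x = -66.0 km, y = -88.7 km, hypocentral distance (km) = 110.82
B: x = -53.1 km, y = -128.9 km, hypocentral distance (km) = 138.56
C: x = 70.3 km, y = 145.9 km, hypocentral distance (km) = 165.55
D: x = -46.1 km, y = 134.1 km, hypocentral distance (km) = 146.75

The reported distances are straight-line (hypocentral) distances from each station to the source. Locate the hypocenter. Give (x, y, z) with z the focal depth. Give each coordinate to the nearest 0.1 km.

Each station gives a sphere (x−x_i)² + (y−y_i)² + z² = d_i² (stations at z=0).
Subtracting the A sphere from B and C: z² cancels, leaving linear equations in x and y:
25.8 x − 80.4 y = 293.33
272.6 x + 469.2 y = -1120.52
Solving: x ≈ 1.397, y ≈ -3.200 km (keep extra digits for the depth step; rounded: 1.4, -3.2).
Then from the A sphere: z² = 110.82² − (x + 66.0)² − (y + 88.7)² with x = 1.397, y = -3.200, so z ≈ 20.699 ≈ 20.7 km.

x ≈ 1.4 km, y ≈ -3.2 km, depth ≈ 20.7 km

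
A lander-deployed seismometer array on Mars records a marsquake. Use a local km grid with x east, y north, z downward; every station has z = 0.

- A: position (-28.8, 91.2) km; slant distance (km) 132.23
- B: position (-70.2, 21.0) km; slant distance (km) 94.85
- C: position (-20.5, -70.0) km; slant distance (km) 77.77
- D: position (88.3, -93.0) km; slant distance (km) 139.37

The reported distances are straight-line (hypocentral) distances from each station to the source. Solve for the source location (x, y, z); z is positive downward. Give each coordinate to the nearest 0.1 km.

x ≈ -15.5 km, y ≈ -24.4 km, depth ≈ 62.8 km

Each station gives a sphere (x−x_i)² + (y−y_i)² + z² = d_i² (stations at z=0).
Subtracting the A sphere from B and C: z² cancels, leaving linear equations in x and y:
-82.8 x − 140.4 y = 4710.41
16.6 x − 322.4 y = 7609.97
Solving: x ≈ -15.510, y ≈ -24.403 km (keep extra digits for the depth step; rounded: -15.5, -24.4).
Then from the A sphere: z² = 132.23² − (x + 28.8)² − (y − 91.2)² with x = -15.510, y = -24.403, so z ≈ 62.802 ≈ 62.8 km.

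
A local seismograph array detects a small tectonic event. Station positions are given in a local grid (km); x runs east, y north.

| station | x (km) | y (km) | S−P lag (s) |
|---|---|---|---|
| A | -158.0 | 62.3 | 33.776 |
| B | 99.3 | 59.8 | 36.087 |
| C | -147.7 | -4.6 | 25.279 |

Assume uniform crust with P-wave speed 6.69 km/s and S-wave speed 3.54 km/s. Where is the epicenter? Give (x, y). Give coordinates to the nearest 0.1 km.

(-49.3, -167.2)

Distance from S−P lag: d = Δt · v_P v_S / (v_P − v_S) = Δt · (6.69·3.54)/(6.69−3.54) ≈ 7.5183·Δt.
So d_A = 253.94, d_B = 271.31, d_C = 190.05 km.
Circle about each station: (x + 158.0)² + (y − 62.3)² = 253.94²; (x − 99.3)² + (y − 59.8)² = 271.31²; (x + 147.7)² + (y + 4.6)² = 190.05².
Subtracting pairs of circle equations eliminates x²+y² and gives linear equations (the radical axes):
514.6 x − 5.0 y = -24532.35
20.6 x − 133.8 y = 21357.68
Solving the 2×2 system: x ≈ -49.3, y ≈ -167.2 km.
Check against A (with the unrounded x, y): √((x + 158.0)²+(y − 62.3)²) = 253.95 ≈ 253.94 km. ✓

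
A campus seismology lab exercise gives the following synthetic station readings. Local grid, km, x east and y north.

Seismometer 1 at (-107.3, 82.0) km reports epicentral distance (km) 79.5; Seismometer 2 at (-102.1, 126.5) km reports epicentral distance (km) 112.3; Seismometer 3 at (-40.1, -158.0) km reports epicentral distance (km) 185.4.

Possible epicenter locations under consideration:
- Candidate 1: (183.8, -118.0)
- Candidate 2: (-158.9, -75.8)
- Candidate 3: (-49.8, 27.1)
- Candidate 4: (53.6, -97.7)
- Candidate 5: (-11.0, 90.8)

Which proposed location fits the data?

For each candidate, compare |candidate − station| to the reported distance:
Candidate 1: residuals Seismometer 1 273.7, Seismometer 2 263.9, Seismometer 3 42.0 → max 273.7 km
Candidate 2: residuals Seismometer 1 86.5, Seismometer 2 97.8, Seismometer 3 40.9 → max 97.8 km
Candidate 3: residuals Seismometer 1 0.0, Seismometer 2 0.0, Seismometer 3 0.0 → max 0.0 km
Candidate 4: residuals Seismometer 1 161.7, Seismometer 2 160.7, Seismometer 3 74.0 → max 161.7 km
Candidate 5: residuals Seismometer 1 17.2, Seismometer 2 14.5, Seismometer 3 65.1 → max 65.1 km
Only Candidate 3 has all residuals ≈ 0.

Candidate 3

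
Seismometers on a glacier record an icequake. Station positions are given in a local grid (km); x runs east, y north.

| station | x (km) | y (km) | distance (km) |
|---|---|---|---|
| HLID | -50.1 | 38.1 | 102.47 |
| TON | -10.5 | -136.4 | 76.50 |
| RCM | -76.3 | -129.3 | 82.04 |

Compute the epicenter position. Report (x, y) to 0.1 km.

(-29.1, -62.2)

Circle about each station: (x + 50.1)² + (y − 38.1)² = 102.47²; (x + 10.5)² + (y + 136.4)² = 76.50²; (x + 76.3)² + (y + 129.3)² = 82.04².
Subtracting the HLID equation from the TON and RCM equations removes the quadratic terms:
79.2 x − 349.0 y = 19401.44
-52.4 x − 334.8 y = 22348.10
Solving the 2×2 system: x ≈ -29.1, y ≈ -62.2 km.
Check against HLID (with the unrounded x, y): √((x + 50.1)²+(y − 38.1)²) = 102.47 ≈ 102.47 km. ✓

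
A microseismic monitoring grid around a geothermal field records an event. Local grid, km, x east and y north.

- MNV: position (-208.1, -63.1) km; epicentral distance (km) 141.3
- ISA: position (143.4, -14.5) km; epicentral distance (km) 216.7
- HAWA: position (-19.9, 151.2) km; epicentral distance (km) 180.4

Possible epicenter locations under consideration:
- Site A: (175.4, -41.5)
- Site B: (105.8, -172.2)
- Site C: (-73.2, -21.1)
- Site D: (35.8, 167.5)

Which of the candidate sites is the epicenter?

Site C

For each candidate, compare |candidate − station| to the reported distance:
Site A: residuals MNV 242.8, ISA 174.8, HAWA 94.0 → max 242.8 km
Site B: residuals MNV 191.0, ISA 54.6, HAWA 166.6 → max 191.0 km
Site C: residuals MNV 0.0, ISA 0.0, HAWA 0.0 → max 0.0 km
Site D: residuals MNV 194.4, ISA 5.3, HAWA 122.4 → max 194.4 km
Only Site C has all residuals ≈ 0.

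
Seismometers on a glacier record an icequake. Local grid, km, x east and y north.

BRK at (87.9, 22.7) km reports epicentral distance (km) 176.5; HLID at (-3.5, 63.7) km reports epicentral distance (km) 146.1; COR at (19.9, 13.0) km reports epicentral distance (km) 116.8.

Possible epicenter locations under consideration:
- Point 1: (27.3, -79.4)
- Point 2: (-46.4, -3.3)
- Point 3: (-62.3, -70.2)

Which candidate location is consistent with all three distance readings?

For each candidate, compare |candidate − station| to the reported distance:
Point 1: residuals BRK 57.8, HLID 0.3, COR 24.1 → max 57.8 km
Point 2: residuals BRK 39.7, HLID 66.5, COR 48.5 → max 66.5 km
Point 3: residuals BRK 0.1, HLID 0.1, COR 0.2 → max 0.2 km
Only Point 3 has all residuals ≈ 0.

Point 3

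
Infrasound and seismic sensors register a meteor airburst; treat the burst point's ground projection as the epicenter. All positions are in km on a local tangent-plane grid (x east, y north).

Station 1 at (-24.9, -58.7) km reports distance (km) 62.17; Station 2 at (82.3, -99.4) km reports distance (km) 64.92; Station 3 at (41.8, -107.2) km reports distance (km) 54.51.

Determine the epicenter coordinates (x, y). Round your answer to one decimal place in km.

(37.0, -52.9)

Circle about each station: (x + 24.9)² + (y + 58.7)² = 62.17²; (x − 82.3)² + (y + 99.4)² = 64.92²; (x − 41.8)² + (y + 107.2)² = 54.51².
Subtracting the Station 1 equation from the Station 2 and Station 3 equations removes the quadratic terms:
214.4 x − 81.4 y = 12238.45
133.4 x − 97.0 y = 10067.15
Solving the 2×2 system: x ≈ 37.0, y ≈ -52.9 km.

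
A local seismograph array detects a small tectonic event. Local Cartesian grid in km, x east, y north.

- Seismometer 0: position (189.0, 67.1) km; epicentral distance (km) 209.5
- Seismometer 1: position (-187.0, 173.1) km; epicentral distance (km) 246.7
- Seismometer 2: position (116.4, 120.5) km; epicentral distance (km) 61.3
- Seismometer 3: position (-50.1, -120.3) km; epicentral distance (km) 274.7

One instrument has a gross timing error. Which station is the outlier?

Seismometer 0

Solve using three stations at a time. Using Seismometer 1, Seismometer 2, Seismometer 3 (subtract circle equations pairwise → linear system) gives (x, y) ≈ (56.4, 132.9).
Distances from that point to each station vs reported:
  Seismometer 0: calculated 148.0 vs reported 209.5 → residual 61.5 km
  Seismometer 1: calculated 246.7 vs reported 246.7 → residual 0.0 km
  Seismometer 2: calculated 61.3 vs reported 61.3 → residual 0.0 km
  Seismometer 3: calculated 274.7 vs reported 274.7 → residual 0.0 km
Seismometer 1, Seismometer 2, Seismometer 3 are mutually consistent (residuals ≈ 0); Seismometer 0 is off by 61.5 km.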